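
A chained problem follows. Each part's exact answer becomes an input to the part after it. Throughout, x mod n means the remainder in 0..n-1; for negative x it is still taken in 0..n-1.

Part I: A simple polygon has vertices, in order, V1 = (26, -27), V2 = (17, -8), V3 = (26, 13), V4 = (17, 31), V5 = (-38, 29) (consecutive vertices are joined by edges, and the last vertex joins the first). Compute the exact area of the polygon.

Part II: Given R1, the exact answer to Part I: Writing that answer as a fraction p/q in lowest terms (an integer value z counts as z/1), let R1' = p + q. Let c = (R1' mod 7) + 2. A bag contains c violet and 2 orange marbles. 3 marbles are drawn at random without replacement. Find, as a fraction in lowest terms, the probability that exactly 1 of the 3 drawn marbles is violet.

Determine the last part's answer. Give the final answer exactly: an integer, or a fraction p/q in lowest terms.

Part I: cross terms: (26*-8 - 17*-27)=251, (17*13 - 26*-8)=429, (26*31 - 17*13)=585, (17*29 - -38*31)=1671, (-38*-27 - 26*29)=272; twice the area = |3208| = 3208; area = 1604; answer 1604
Part II: R1 = 1604; threaded value p + q = 1605; c = 4; total draws C(6,3) = 20; favorable C(4,1)*C(2,2) = 4; P = 1/5; answer 1/5

1/5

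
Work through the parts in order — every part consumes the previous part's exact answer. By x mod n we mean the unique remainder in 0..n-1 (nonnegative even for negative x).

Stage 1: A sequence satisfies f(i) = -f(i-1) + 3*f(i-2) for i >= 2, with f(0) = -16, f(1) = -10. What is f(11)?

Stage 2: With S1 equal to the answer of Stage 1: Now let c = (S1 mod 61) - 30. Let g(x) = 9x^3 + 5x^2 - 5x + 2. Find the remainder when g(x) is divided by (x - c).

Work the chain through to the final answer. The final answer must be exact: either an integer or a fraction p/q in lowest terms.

-69898

Stage 1: f(2) = -1*(-10) + 3*(-16) = -38; iterating: f(2)=-38, f(3)=8, f(4)=-122, f(5)=146, f(6)=-512, f(7)=950, f(8)=-2486, f(9)=5336, f(10)=-12794, f(11)=28802; answer 28802
Stage 2: S1 = 28802; c = -20; remainder = value at the root: 9*(-20)^3 + 5*(-20)^2 - 5*(-20)^1 + 2 = (-72000) + (2000) + (100) + (2) = -69898; answer -69898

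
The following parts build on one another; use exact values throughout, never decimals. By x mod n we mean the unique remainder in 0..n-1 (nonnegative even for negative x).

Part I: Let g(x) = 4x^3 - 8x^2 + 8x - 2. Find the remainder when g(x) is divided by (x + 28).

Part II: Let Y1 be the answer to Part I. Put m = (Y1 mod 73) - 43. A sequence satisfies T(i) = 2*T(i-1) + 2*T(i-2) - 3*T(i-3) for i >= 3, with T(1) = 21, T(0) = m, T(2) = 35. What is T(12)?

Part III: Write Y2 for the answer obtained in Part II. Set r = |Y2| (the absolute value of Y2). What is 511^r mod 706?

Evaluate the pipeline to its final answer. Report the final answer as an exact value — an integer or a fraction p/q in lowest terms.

455

Part I: remainder = value at the root: 4*(-28)^3 - 8*(-28)^2 + 8*(-28)^1 - 2 = (-87808) + (-6272) + (-224) + (-2) = -94306; answer -94306
Part II: Y1 = -94306; m = -33; T(3) = 2*(35) + 2*(21) - 3*(-33) = 211; iterating: T(3)=211, T(4)=429, T(5)=1175, T(6)=2575, T(7)=6213, T(8)=14051, T(9)=32803, T(10)=75069, T(11)=173591, T(12)=398911; answer 398911
Part III: Y2 = 398911; r = 398911; squarings mod 706: 511^1=511, 511^2=607, 511^4=623, 511^8=535, 511^16=295, 511^32=187, 511^64=375, 511^128=131, 511^256=217, 511^512=493, 511^1024=185, 511^2048=337, 511^4096=609, 511^8192=231, 511^16384=411, 511^32768=187, 511^65536=375, 511^131072=131, 511^262144=217; 511^398911 = 511^1 * 511^2 * 511^4 * 511^8 * 511^16 * 511^32 * 511^512 * 511^1024 * 511^4096 * 511^131072 * 511^262144 = 455 (mod 706); answer 455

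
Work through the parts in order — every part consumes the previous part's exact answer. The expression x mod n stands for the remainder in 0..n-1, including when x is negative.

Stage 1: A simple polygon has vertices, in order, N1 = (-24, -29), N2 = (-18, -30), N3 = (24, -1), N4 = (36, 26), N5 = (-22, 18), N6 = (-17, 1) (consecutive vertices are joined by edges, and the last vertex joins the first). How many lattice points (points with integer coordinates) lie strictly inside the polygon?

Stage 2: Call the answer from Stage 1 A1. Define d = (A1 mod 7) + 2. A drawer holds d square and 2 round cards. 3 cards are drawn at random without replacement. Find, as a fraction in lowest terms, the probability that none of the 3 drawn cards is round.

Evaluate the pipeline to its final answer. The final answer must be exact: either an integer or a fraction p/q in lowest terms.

Stage 1: cross terms: (-24*-30 - -18*-29)=198, (-18*-1 - 24*-30)=738, (24*26 - 36*-1)=660, (36*18 - -22*26)=1220, (-22*1 - -17*18)=284, (-17*-29 - -24*1)=517; twice the area = |3617| = 3617; area = 3617/2; boundary points = 1 + 1 + 3 + 2 + 1 + 1 = 9; strictly interior points = area - boundary/2 + 1 = 1805; answer 1805
Stage 2: A1 = 1805; d = 8; total draws C(10,3) = 120; favorable C(8,3) = 56; P = 7/15; answer 7/15

7/15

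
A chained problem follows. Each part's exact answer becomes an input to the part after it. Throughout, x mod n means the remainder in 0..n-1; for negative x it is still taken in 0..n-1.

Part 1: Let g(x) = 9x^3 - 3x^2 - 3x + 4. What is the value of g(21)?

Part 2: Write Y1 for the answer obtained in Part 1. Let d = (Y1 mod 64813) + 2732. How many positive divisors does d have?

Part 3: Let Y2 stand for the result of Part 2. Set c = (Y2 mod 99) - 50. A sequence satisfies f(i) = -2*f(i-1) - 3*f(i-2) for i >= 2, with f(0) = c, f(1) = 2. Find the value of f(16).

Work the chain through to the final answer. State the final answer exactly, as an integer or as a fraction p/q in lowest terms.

Part 1: 9*(21)^3 - 3*(21)^2 - 3*(21)^1 + 4 = (83349) + (-1323) + (-63) + (4) = 81967; answer 81967
Part 2: Y1 = 81967; d = 19886; 19886 = 2 * 61 * 163; number of divisors = (1+1) * (1+1) * (1+1) = 8; answer 8
Part 3: Y2 = 8; c = -42; f(2) = -2*(2) - 3*(-42) = 122; iterating: f(2)=122, f(3)=-250, f(4)=134, f(5)=482, f(6)=-1366, f(7)=1286, f(8)=1526, f(9)=-6910, f(10)=9242, f(11)=2246, f(12)=-32218, f(13)=57698, f(14)=-18742, f(15)=-135610, f(16)=327446; answer 327446

327446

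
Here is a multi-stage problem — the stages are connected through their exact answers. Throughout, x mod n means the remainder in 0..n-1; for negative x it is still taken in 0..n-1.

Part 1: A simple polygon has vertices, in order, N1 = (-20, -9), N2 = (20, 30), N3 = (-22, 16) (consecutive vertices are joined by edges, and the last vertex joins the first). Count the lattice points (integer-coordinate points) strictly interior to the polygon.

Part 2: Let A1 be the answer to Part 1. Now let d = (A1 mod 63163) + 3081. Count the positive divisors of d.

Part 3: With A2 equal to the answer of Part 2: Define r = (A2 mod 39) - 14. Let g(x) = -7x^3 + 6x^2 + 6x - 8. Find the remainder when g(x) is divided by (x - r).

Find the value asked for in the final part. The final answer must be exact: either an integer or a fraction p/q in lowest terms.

Part 1: cross terms: (-20*30 - 20*-9)=-420, (20*16 - -22*30)=980, (-22*-9 - -20*16)=518; twice the area = |1078| = 1078; area = 539; boundary points = 1 + 14 + 1 = 16; strictly interior points = area - boundary/2 + 1 = 532; answer 532
Part 2: A1 = 532; d = 3613; 3613 is prime, so its only divisors are 1 and 3613; count = 2; answer 2
Part 3: A2 = 2; r = -12; remainder = value at the root: -7*(-12)^3 + 6*(-12)^2 + 6*(-12)^1 - 8 = (12096) + (864) + (-72) + (-8) = 12880; answer 12880

12880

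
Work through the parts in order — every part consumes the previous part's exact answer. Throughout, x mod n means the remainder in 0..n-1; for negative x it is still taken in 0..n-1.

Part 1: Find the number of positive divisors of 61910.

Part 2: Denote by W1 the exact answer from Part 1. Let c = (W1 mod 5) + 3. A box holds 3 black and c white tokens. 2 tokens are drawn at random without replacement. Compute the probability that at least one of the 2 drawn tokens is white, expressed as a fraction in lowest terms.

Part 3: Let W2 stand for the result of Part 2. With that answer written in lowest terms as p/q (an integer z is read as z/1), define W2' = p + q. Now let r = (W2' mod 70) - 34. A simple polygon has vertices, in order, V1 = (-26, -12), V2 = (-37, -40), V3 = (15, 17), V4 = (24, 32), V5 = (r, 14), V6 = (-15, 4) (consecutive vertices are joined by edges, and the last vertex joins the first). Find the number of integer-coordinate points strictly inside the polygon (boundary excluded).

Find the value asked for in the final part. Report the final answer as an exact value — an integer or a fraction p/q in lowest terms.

1021

Part 1: 61910 = 2 * 5 * 41 * 151; number of divisors = (1+1) * (1+1) * (1+1) * (1+1) = 16; answer 16
Part 2: W1 = 16; c = 4; total draws C(7,2) = 21; complement C(3,2) = 3; favorable 21 - 3 = 18; P = 6/7; answer 6/7
Part 3: W2 = 6/7; threaded value p + q = 13; r = -21; cross terms: (-26*-40 - -37*-12)=596, (-37*17 - 15*-40)=-29, (15*32 - 24*17)=72, (24*14 - -21*32)=1008, (-21*4 - -15*14)=126, (-15*-12 - -26*4)=284; twice the area = |2057| = 2057; area = 2057/2; boundary points = 1 + 1 + 3 + 9 + 2 + 1 = 17; strictly interior points = area - boundary/2 + 1 = 1021; answer 1021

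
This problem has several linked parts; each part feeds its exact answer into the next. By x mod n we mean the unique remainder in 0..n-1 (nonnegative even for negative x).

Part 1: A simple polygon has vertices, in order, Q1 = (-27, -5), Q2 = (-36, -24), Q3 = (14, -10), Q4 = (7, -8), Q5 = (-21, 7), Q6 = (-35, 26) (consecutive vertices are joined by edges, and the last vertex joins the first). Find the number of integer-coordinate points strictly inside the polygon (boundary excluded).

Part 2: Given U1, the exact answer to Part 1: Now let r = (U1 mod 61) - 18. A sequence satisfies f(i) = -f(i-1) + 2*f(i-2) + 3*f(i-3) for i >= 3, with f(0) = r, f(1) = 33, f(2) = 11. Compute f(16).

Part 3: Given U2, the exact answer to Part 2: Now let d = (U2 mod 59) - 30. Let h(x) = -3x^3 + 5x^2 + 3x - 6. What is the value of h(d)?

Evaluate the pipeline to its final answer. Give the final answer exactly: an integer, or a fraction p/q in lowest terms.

1826

Part 1: cross terms: (-27*-24 - -36*-5)=468, (-36*-10 - 14*-24)=696, (14*-8 - 7*-10)=-42, (7*7 - -21*-8)=-119, (-21*26 - -35*7)=-301, (-35*-5 - -27*26)=877; twice the area = |1579| = 1579; area = 1579/2; boundary points = 1 + 2 + 1 + 1 + 1 + 1 = 7; strictly interior points = area - boundary/2 + 1 = 787; answer 787
Part 2: U1 = 787; r = 37; f(3) = -1*(11) + 2*(33) + 3*(37) = 166; iterating: f(3)=166, f(4)=-45, f(5)=410, f(6)=-2, f(7)=687, f(8)=539, f(9)=829, f(10)=2310, f(11)=965, f(12)=6142, f(13)=2718, f(14)=12461, f(15)=11401, f(16)=21675; answer 21675
Part 3: U2 = 21675; d = -8; -3*(-8)^3 + 5*(-8)^2 + 3*(-8)^1 - 6 = (1536) + (320) + (-24) + (-6) = 1826; answer 1826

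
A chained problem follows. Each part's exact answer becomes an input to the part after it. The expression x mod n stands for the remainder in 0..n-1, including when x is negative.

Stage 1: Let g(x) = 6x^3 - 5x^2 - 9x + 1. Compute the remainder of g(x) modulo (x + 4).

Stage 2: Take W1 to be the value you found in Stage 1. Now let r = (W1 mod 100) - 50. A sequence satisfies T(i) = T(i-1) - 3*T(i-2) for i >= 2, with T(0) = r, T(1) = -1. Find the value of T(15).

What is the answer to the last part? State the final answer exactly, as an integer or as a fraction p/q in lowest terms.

73733

Stage 1: remainder = value at the root: 6*(-4)^3 - 5*(-4)^2 - 9*(-4)^1 + 1 = (-384) + (-80) + (36) + (1) = -427; answer -427
Stage 2: W1 = -427; r = 23; T(2) = 1*(-1) - 3*(23) = -70; iterating: T(2)=-70, T(3)=-67, T(4)=143, T(5)=344, T(6)=-85, T(7)=-1117, T(8)=-862, T(9)=2489, T(10)=5075, T(11)=-2392, T(12)=-17617, T(13)=-10441, T(14)=42410, T(15)=73733; answer 73733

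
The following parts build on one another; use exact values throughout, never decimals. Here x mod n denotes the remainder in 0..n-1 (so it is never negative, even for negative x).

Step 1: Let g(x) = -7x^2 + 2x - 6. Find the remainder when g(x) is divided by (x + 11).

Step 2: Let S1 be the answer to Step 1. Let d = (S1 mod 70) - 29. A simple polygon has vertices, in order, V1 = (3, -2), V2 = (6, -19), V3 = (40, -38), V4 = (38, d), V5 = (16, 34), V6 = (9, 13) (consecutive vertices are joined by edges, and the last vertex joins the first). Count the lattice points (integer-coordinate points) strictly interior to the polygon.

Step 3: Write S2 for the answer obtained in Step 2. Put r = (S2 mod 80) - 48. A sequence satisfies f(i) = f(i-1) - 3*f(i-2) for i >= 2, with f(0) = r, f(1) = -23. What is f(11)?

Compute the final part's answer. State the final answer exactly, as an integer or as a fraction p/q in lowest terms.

-8702

Step 1: remainder = value at the root: -7*(-11)^2 + 2*(-11)^1 - 6 = (-847) + (-22) + (-6) = -875; answer -875
Step 2: S1 = -875; d = 6; cross terms: (3*-19 - 6*-2)=-45, (6*-38 - 40*-19)=532, (40*6 - 38*-38)=1684, (38*34 - 16*6)=1196, (16*13 - 9*34)=-98, (9*-2 - 3*13)=-57; twice the area = |3212| = 3212; area = 1606; boundary points = 1 + 1 + 2 + 2 + 7 + 3 = 16; strictly interior points = area - boundary/2 + 1 = 1599; answer 1599
Step 3: S2 = 1599; r = 31; f(2) = 1*(-23) - 3*(31) = -116; iterating: f(2)=-116, f(3)=-47, f(4)=301, f(5)=442, f(6)=-461, f(7)=-1787, f(8)=-404, f(9)=4957, f(10)=6169, f(11)=-8702; answer -8702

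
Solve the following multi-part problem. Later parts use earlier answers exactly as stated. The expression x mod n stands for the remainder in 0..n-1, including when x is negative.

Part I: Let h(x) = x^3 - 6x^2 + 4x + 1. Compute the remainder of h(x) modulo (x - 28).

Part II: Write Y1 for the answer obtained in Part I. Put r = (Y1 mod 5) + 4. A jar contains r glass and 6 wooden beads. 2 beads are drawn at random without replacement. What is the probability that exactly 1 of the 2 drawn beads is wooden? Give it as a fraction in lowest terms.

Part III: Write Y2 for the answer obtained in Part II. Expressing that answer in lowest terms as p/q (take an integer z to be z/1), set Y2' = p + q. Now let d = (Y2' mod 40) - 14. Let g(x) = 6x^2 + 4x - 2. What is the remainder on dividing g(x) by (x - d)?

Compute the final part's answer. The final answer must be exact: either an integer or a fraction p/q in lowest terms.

Part I: remainder = value at the root: 1*(28)^3 - 6*(28)^2 + 4*(28)^1 + 1 = (21952) + (-4704) + (112) + (1) = 17361; answer 17361
Part II: Y1 = 17361; r = 5; total draws C(11,2) = 55; favorable C(6,1)*C(5,1) = 30; P = 6/11; answer 6/11
Part III: Y2 = 6/11; threaded value p + q = 17; d = 3; remainder = value at the root: 6*(3)^2 + 4*(3)^1 - 2 = (54) + (12) + (-2) = 64; answer 64

64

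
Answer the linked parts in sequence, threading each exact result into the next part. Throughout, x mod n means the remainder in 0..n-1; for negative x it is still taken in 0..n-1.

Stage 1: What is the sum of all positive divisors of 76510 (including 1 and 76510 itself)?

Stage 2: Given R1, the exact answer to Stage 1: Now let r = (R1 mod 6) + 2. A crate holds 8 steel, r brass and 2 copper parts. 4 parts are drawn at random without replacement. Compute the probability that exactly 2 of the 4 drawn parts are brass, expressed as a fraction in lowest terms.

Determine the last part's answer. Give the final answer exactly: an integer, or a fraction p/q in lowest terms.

1/11

Stage 1: 76510 = 2 * 5 * 7 * 1093; sigma = (1 + 2) * (1 + 5) * (1 + 7) * (1 + 1093) = 3 * 6 * 8 * 1094 = 157536; answer 157536
Stage 2: R1 = 157536; r = 2; total draws C(12,4) = 495; favorable C(2,2)*C(10,2) = 45; P = 1/11; answer 1/11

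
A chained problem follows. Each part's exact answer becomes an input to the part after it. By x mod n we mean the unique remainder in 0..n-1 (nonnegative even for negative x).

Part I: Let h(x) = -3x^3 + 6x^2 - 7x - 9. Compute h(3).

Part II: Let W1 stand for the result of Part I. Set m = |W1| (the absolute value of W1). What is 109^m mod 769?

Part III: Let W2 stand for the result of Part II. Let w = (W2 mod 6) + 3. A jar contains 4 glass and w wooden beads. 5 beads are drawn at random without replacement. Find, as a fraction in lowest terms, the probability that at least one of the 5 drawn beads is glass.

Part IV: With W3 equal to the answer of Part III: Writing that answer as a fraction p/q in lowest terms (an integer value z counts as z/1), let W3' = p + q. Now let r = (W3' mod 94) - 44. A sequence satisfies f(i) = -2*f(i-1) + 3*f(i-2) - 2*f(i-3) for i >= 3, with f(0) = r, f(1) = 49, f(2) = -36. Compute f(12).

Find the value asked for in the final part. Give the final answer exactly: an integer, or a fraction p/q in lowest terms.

-4598456

Part I: -3*(3)^3 + 6*(3)^2 - 7*(3)^1 - 9 = (-81) + (54) + (-21) + (-9) = -57; answer -57
Part II: W1 = -57; m = 57; squarings mod 769: 109^1=109, 109^2=346, 109^4=521, 109^8=753, 109^16=256, 109^32=171; 109^57 = 109^1 * 109^8 * 109^16 * 109^32 = 207 (mod 769); answer 207
Part III: W2 = 207; w = 6; total draws C(10,5) = 252; complement C(6,5) = 6; favorable 252 - 6 = 246; P = 41/42; answer 41/42
Part IV: W3 = 41/42; threaded value p + q = 83; r = 39; f(3) = -2*(-36) + 3*(49) - 2*(39) = 141; iterating: f(3)=141, f(4)=-488, f(5)=1471, f(6)=-4688, f(7)=14765, f(8)=-46536, f(9)=146743, f(10)=-462624, f(11)=1458549, f(12)=-4598456; answer -4598456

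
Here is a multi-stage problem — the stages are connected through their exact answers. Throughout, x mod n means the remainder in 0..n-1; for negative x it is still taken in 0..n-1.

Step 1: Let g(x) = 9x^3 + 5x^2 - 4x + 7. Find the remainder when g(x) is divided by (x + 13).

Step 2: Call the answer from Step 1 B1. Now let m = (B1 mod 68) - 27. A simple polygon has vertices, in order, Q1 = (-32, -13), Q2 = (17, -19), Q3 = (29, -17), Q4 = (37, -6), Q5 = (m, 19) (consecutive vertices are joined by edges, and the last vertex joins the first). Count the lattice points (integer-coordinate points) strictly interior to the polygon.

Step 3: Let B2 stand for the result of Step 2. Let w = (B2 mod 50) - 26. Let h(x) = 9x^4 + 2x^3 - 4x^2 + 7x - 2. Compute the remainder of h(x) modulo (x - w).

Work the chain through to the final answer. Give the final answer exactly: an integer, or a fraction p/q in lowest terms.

1185294

Step 1: remainder = value at the root: 9*(-13)^3 + 5*(-13)^2 - 4*(-13)^1 + 7 = (-19773) + (845) + (52) + (7) = -18869; answer -18869
Step 2: B1 = -18869; m = 8; cross terms: (-32*-19 - 17*-13)=829, (17*-17 - 29*-19)=262, (29*-6 - 37*-17)=455, (37*19 - 8*-6)=751, (8*-13 - -32*19)=504; twice the area = |2801| = 2801; area = 2801/2; boundary points = 1 + 2 + 1 + 1 + 8 = 13; strictly interior points = area - boundary/2 + 1 = 1395; answer 1395
Step 3: B2 = 1395; w = 19; remainder = value at the root: 9*(19)^4 + 2*(19)^3 - 4*(19)^2 + 7*(19)^1 - 2 = (1172889) + (13718) + (-1444) + (133) + (-2) = 1185294; answer 1185294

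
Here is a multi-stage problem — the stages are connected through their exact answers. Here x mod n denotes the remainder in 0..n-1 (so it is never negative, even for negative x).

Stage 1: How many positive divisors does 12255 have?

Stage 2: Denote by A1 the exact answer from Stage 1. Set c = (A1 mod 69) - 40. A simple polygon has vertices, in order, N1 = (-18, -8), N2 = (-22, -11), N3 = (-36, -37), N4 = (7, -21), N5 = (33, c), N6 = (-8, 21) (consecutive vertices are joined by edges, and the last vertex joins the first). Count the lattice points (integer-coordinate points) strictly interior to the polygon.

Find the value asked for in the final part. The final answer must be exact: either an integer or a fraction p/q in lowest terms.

1459

Stage 1: 12255 = 3 * 5 * 19 * 43; number of divisors = (1+1) * (1+1) * (1+1) * (1+1) = 16; answer 16
Stage 2: A1 = 16; c = -24; cross terms: (-18*-11 - -22*-8)=22, (-22*-37 - -36*-11)=418, (-36*-21 - 7*-37)=1015, (7*-24 - 33*-21)=525, (33*21 - -8*-24)=501, (-8*-8 - -18*21)=442; twice the area = |2923| = 2923; area = 2923/2; boundary points = 1 + 2 + 1 + 1 + 1 + 1 = 7; strictly interior points = area - boundary/2 + 1 = 1459; answer 1459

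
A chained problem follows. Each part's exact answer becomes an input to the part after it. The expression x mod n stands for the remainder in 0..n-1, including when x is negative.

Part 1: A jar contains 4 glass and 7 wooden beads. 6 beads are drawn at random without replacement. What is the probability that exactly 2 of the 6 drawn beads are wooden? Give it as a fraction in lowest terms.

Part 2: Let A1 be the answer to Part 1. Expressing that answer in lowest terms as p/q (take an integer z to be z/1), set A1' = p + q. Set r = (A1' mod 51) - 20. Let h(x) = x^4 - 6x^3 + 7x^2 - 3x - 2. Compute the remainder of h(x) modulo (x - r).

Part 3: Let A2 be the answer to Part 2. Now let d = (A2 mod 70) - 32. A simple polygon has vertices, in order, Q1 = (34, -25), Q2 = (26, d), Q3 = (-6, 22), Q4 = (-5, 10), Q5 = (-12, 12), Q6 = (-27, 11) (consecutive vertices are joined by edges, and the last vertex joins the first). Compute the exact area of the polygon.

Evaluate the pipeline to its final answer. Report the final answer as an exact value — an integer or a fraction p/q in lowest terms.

Part 1: total draws C(11,6) = 462; favorable C(7,2)*C(4,4) = 21; P = 1/22; answer 1/22
Part 2: A1 = 1/22; threaded value p + q = 23; r = 3; remainder = value at the root: 1*(3)^4 - 6*(3)^3 + 7*(3)^2 - 3*(3)^1 - 2 = (81) + (-162) + (63) + (-9) + (-2) = -29; answer -29
Part 3: A2 = -29; d = 9; cross terms: (34*9 - 26*-25)=956, (26*22 - -6*9)=626, (-6*10 - -5*22)=50, (-5*12 - -12*10)=60, (-12*11 - -27*12)=192, (-27*-25 - 34*11)=301; twice the area = |2185| = 2185; area = 2185/2; answer 2185/2

2185/2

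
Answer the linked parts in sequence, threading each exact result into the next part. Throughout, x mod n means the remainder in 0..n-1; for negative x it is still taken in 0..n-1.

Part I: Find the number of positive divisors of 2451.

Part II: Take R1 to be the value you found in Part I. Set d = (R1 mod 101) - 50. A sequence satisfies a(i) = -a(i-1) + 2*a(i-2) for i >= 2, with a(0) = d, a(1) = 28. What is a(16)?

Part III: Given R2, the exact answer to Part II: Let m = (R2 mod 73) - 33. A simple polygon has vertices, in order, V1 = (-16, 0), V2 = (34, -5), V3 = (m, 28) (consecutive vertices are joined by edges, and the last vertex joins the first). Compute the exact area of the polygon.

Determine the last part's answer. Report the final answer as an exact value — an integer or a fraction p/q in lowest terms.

1375/2

Part I: 2451 = 3 * 19 * 43; number of divisors = (1+1) * (1+1) * (1+1) = 8; answer 8
Part II: R1 = 8; d = -42; a(2) = -1*(28) + 2*(-42) = -112; iterating: a(2)=-112, a(3)=168, a(4)=-392, a(5)=728, a(6)=-1512, a(7)=2968, a(8)=-5992, a(9)=11928, a(10)=-23912, a(11)=47768, a(12)=-95592, a(13)=191128, a(14)=-382312, a(15)=764568, a(16)=-1529192; answer -1529192
Part III: R2 = -1529192; m = -21; cross terms: (-16*-5 - 34*0)=80, (34*28 - -21*-5)=847, (-21*0 - -16*28)=448; twice the area = |1375| = 1375; area = 1375/2; answer 1375/2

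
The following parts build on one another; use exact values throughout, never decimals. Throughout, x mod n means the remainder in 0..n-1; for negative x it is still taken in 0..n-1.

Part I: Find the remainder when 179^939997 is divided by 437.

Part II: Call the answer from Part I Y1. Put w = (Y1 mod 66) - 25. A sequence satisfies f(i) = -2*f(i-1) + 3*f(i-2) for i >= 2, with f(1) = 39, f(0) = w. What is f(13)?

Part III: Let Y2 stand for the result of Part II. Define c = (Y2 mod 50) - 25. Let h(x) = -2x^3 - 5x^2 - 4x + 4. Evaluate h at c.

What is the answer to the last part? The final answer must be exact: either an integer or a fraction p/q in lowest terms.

280

Part I: squarings mod 437: 179^1=179, 179^2=140, 179^4=372, 179^8=292, 179^16=49, 179^32=216, 179^64=334, 179^128=121, 179^256=220, 179^512=330, 179^1024=87, 179^2048=140, 179^4096=372, 179^8192=292, 179^16384=49, 179^32768=216, 179^65536=334, 179^131072=121, 179^262144=220, 179^524288=330; 179^939997 = 179^1 * 179^4 * 179^8 * 179^16 * 179^64 * 179^128 * 179^256 * 179^512 * 179^1024 * 179^4096 * 179^16384 * 179^131072 * 179^262144 * 179^524288 = 312 (mod 437); answer 312
Part II: Y1 = 312; w = 23; f(2) = -2*(39) + 3*(23) = -9; iterating: f(2)=-9, f(3)=135, f(4)=-297, f(5)=999, f(6)=-2889, f(7)=8775, f(8)=-26217, f(9)=78759, f(10)=-236169, f(11)=708615, f(12)=-2125737, f(13)=6377319; answer 6377319
Part III: Y2 = 6377319; c = -6; -2*(-6)^3 - 5*(-6)^2 - 4*(-6)^1 + 4 = (432) + (-180) + (24) + (4) = 280; answer 280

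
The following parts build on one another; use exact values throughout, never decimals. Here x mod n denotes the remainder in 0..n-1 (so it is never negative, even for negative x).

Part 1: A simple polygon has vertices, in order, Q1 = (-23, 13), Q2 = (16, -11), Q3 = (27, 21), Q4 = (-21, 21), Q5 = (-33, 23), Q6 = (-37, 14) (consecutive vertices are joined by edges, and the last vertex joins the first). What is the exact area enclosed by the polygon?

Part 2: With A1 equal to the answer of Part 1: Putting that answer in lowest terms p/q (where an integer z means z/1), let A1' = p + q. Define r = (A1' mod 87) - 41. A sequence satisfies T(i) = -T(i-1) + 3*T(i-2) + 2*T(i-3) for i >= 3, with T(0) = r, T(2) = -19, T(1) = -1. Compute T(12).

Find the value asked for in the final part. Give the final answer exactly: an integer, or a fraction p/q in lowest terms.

564

Part 1: cross terms: (-23*-11 - 16*13)=45, (16*21 - 27*-11)=633, (27*21 - -21*21)=1008, (-21*23 - -33*21)=210, (-33*14 - -37*23)=389, (-37*13 - -23*14)=-159; twice the area = |2126| = 2126; area = 1063; answer 1063
Part 2: A1 = 1063; threaded value p + q = 1064; r = -21; T(3) = -1*(-19) + 3*(-1) + 2*(-21) = -26; iterating: T(3)=-26, T(4)=-33, T(5)=-83, T(6)=-68, T(7)=-247, T(8)=-123, T(9)=-754, T(10)=-109, T(11)=-2399, T(12)=564; answer 564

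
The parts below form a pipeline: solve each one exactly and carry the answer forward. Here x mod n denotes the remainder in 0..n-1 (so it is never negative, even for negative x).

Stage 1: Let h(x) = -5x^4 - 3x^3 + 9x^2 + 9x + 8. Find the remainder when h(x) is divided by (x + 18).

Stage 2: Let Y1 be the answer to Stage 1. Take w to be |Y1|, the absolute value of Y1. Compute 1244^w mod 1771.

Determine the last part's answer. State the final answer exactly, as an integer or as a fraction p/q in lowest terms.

Stage 1: remainder = value at the root: -5*(-18)^4 - 3*(-18)^3 + 9*(-18)^2 + 9*(-18)^1 + 8 = (-524880) + (17496) + (2916) + (-162) + (8) = -504622; answer -504622
Stage 2: Y1 = -504622; w = 504622; squarings mod 1771: 1244^1=1244, 1244^2=1453, 1244^4=177, 1244^8=1222, 1244^16=331, 1244^32=1530, 1244^64=1409, 1244^128=1761, 1244^256=100, 1244^512=1145, 1244^1024=485, 1244^2048=1453, 1244^4096=177, 1244^8192=1222, 1244^16384=331, 1244^32768=1530, 1244^65536=1409, 1244^131072=1761, 1244^262144=100; 1244^504622 = 1244^2 * 1244^4 * 1244^8 * 1244^32 * 1244^256 * 1244^512 * 1244^4096 * 1244^8192 * 1244^32768 * 1244^65536 * 1244^131072 * 1244^262144 = 716 (mod 1771); answer 716

716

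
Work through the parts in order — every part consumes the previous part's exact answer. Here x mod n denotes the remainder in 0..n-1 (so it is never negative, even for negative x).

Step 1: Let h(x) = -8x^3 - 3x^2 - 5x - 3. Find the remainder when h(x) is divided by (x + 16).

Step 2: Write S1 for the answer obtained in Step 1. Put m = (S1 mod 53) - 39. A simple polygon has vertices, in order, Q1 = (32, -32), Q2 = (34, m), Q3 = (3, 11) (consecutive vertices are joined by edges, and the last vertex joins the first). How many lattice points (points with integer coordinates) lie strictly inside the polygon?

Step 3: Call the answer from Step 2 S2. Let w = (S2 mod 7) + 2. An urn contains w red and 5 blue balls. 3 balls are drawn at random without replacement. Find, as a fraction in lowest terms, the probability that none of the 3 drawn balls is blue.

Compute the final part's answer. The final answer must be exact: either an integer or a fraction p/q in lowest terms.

1/12

Step 1: remainder = value at the root: -8*(-16)^3 - 3*(-16)^2 - 5*(-16)^1 - 3 = (32768) + (-768) + (80) + (-3) = 32077; answer 32077
Step 2: S1 = 32077; m = -27; cross terms: (32*-27 - 34*-32)=224, (34*11 - 3*-27)=455, (3*-32 - 32*11)=-448; twice the area = |231| = 231; area = 231/2; boundary points = 1 + 1 + 1 = 3; strictly interior points = area - boundary/2 + 1 = 115; answer 115
Step 3: S2 = 115; w = 5; total draws C(10,3) = 120; favorable C(5,3) = 10; P = 1/12; answer 1/12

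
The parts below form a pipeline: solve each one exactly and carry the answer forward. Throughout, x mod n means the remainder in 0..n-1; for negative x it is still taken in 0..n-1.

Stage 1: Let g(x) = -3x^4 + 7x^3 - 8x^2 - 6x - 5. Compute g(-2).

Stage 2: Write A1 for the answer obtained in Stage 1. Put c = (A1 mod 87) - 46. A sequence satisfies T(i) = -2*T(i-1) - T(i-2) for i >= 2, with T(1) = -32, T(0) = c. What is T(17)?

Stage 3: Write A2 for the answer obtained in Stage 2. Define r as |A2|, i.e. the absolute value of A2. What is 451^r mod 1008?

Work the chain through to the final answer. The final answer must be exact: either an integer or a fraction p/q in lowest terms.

Stage 1: -3*(-2)^4 + 7*(-2)^3 - 8*(-2)^2 - 6*(-2)^1 - 5 = (-48) + (-56) + (-32) + (12) + (-5) = -129; answer -129
Stage 2: A1 = -129; c = -1; T(2) = -2*(-32) - 1*(-1) = 65; iterating: T(2)=65, T(3)=-98, T(4)=131, T(5)=-164, T(6)=197, T(7)=-230, T(8)=263, T(9)=-296, T(10)=329, T(11)=-362, T(12)=395, T(13)=-428, T(14)=461, T(15)=-494, T(16)=527, T(17)=-560; answer -560
Stage 3: A2 = -560; r = 560; squarings mod 1008: 451^1=451, 451^2=793, 451^4=865, 451^8=289, 451^16=865, 451^32=289, 451^64=865, 451^128=289, 451^256=865, 451^512=289; 451^560 = 451^16 * 451^32 * 451^512 = 289 (mod 1008); answer 289

289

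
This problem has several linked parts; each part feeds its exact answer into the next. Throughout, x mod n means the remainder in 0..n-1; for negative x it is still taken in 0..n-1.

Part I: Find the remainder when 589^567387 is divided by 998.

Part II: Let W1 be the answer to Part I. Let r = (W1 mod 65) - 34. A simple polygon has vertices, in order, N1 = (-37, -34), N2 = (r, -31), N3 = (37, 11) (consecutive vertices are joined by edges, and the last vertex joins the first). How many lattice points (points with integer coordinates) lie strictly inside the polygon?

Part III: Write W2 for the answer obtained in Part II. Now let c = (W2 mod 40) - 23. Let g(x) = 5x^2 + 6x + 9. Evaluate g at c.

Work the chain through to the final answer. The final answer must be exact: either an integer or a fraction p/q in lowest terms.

212

Part I: squarings mod 998: 589^1=589, 589^2=615, 589^4=981, 589^8=289, 589^16=687, 589^32=913, 589^64=239, 589^128=235, 589^256=335, 589^512=449, 589^1024=5, 589^2048=25, 589^4096=625, 589^8192=407, 589^16384=979, 589^32768=361, 589^65536=581, 589^131072=237, 589^262144=281, 589^524288=119; 589^567387 = 589^1 * 589^2 * 589^8 * 589^16 * 589^64 * 589^2048 * 589^8192 * 589^32768 * 589^524288 = 495 (mod 998); answer 495
Part II: W1 = 495; r = 6; cross terms: (-37*-31 - 6*-34)=1351, (6*11 - 37*-31)=1213, (37*-34 - -37*11)=-851; twice the area = |1713| = 1713; area = 1713/2; boundary points = 1 + 1 + 1 = 3; strictly interior points = area - boundary/2 + 1 = 856; answer 856
Part III: W2 = 856; c = -7; 5*(-7)^2 + 6*(-7)^1 + 9 = (245) + (-42) + (9) = 212; answer 212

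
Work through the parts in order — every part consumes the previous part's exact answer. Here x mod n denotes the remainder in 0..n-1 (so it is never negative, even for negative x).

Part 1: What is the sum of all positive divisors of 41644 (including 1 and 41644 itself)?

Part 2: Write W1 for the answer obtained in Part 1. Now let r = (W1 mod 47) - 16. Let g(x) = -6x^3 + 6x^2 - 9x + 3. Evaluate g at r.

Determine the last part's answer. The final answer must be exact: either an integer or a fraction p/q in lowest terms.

-2757

Part 1: 41644 = 2^2 * 29 * 359; sigma = (1 + 2 + 4) * (1 + 29) * (1 + 359) = 7 * 30 * 360 = 75600; answer 75600
Part 2: W1 = 75600; r = 8; -6*(8)^3 + 6*(8)^2 - 9*(8)^1 + 3 = (-3072) + (384) + (-72) + (3) = -2757; answer -2757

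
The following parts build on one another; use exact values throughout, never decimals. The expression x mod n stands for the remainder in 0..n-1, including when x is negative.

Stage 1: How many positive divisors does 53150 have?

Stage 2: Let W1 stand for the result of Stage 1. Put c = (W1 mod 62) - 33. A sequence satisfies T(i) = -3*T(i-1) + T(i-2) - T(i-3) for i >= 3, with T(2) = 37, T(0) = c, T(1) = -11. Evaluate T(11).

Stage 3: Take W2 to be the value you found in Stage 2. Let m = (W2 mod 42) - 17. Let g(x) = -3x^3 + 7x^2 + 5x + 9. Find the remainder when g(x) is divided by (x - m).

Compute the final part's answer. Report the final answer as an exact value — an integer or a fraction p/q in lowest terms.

Stage 1: 53150 = 2 * 5^2 * 1063; number of divisors = (1+1) * (2+1) * (1+1) = 12; answer 12
Stage 2: W1 = 12; c = -21; T(3) = -3*(37) + 1*(-11) - 1*(-21) = -101; iterating: T(3)=-101, T(4)=351, T(5)=-1191, T(6)=4025, T(7)=-13617, T(8)=46067, T(9)=-155843, T(10)=527213, T(11)=-1783549; answer -1783549
Stage 3: W2 = -1783549; m = 6; remainder = value at the root: -3*(6)^3 + 7*(6)^2 + 5*(6)^1 + 9 = (-648) + (252) + (30) + (9) = -357; answer -357

-357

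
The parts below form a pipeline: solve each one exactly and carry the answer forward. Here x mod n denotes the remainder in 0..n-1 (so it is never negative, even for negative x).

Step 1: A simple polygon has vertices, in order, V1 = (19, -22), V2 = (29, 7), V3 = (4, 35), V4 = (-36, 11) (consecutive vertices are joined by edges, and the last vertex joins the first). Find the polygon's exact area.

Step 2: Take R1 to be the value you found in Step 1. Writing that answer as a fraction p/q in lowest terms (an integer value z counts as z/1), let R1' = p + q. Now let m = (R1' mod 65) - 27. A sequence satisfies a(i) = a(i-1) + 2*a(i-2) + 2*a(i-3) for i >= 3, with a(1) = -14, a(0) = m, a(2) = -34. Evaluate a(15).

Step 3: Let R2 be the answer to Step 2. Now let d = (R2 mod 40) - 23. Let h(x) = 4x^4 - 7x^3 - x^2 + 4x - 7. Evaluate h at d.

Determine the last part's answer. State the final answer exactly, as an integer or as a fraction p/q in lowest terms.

Step 1: cross terms: (19*7 - 29*-22)=771, (29*35 - 4*7)=987, (4*11 - -36*35)=1304, (-36*-22 - 19*11)=583; twice the area = |3645| = 3645; area = 3645/2; answer 3645/2
Step 2: R1 = 3645/2; threaded value p + q = 3647; m = -20; a(3) = 1*(-34) + 2*(-14) + 2*(-20) = -102; iterating: a(3)=-102, a(4)=-198, a(5)=-470, a(6)=-1070, a(7)=-2406, a(8)=-5486, a(9)=-12438, a(10)=-28222, a(11)=-64070, a(12)=-145390, a(13)=-329974, a(14)=-748894, a(15)=-1699622; answer -1699622
Step 3: R2 = -1699622; d = -5; 4*(-5)^4 - 7*(-5)^3 - 1*(-5)^2 + 4*(-5)^1 - 7 = (2500) + (875) + (-25) + (-20) + (-7) = 3323; answer 3323

3323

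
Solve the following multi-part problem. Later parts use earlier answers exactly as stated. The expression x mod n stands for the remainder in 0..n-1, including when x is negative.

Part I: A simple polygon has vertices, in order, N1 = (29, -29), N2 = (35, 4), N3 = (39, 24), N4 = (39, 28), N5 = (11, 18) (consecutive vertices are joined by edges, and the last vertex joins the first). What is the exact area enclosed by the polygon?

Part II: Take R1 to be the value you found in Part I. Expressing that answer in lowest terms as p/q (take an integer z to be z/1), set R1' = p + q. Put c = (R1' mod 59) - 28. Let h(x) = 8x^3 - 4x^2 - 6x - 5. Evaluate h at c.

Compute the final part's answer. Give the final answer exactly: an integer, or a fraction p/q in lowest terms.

Part I: cross terms: (29*4 - 35*-29)=1131, (35*24 - 39*4)=684, (39*28 - 39*24)=156, (39*18 - 11*28)=394, (11*-29 - 29*18)=-841; twice the area = |1524| = 1524; area = 762; answer 762
Part II: R1 = 762; threaded value p + q = 763; c = 27; 8*(27)^3 - 4*(27)^2 - 6*(27)^1 - 5 = (157464) + (-2916) + (-162) + (-5) = 154381; answer 154381

154381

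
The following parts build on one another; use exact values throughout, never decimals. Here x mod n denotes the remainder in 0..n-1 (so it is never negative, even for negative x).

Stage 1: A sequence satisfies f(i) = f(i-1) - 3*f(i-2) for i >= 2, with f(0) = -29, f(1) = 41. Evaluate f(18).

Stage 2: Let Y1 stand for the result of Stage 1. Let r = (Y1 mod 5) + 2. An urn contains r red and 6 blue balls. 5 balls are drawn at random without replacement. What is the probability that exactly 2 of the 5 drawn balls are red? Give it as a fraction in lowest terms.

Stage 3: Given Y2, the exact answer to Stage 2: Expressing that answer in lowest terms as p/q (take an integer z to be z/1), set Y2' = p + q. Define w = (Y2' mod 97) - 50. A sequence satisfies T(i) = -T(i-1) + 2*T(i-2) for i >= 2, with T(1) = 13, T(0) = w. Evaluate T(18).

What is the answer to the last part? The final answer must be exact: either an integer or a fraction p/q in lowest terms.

-2009773

Stage 1: f(2) = 1*(41) - 3*(-29) = 128; iterating: f(2)=128, f(3)=5, f(4)=-379, f(5)=-394, f(6)=743, f(7)=1925, f(8)=-304, f(9)=-6079, f(10)=-5167, f(11)=13070, f(12)=28571, f(13)=-10639, f(14)=-96352, f(15)=-64435, f(16)=224621, f(17)=417926, f(18)=-255937; answer -255937
Stage 2: Y1 = -255937; r = 5; total draws C(11,5) = 462; favorable C(5,2)*C(6,3) = 200; P = 100/231; answer 100/231
Stage 3: Y2 = 100/231; threaded value p + q = 331; w = -10; T(2) = -1*(13) + 2*(-10) = -33; iterating: T(2)=-33, T(3)=59, T(4)=-125, T(5)=243, T(6)=-493, T(7)=979, T(8)=-1965, T(9)=3923, T(10)=-7853, T(11)=15699, T(12)=-31405, T(13)=62803, T(14)=-125613, T(15)=251219, T(16)=-502445, T(17)=1004883, T(18)=-2009773; answer -2009773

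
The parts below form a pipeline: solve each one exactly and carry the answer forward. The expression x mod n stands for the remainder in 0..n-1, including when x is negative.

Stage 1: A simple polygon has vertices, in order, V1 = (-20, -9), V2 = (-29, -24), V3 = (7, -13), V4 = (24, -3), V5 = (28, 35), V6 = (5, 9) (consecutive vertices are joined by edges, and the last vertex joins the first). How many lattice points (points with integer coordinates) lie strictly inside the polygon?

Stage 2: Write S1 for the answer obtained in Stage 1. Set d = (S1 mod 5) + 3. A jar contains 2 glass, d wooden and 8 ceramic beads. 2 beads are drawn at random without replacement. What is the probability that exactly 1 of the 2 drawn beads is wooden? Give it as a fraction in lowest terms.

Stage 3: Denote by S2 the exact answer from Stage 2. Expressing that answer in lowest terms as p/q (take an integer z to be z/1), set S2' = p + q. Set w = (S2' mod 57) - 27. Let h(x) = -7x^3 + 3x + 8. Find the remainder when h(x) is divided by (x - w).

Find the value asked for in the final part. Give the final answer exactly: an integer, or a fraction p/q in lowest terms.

-428

Stage 1: cross terms: (-20*-24 - -29*-9)=219, (-29*-13 - 7*-24)=545, (7*-3 - 24*-13)=291, (24*35 - 28*-3)=924, (28*9 - 5*35)=77, (5*-9 - -20*9)=135; twice the area = |2191| = 2191; area = 2191/2; boundary points = 3 + 1 + 1 + 2 + 1 + 1 = 9; strictly interior points = area - boundary/2 + 1 = 1092; answer 1092
Stage 2: S1 = 1092; d = 5; total draws C(15,2) = 105; favorable C(5,1)*C(10,1) = 50; P = 10/21; answer 10/21
Stage 3: S2 = 10/21; threaded value p + q = 31; w = 4; remainder = value at the root: -7*(4)^3 + 3*(4)^1 + 8 = (-448) + (12) + (8) = -428; answer -428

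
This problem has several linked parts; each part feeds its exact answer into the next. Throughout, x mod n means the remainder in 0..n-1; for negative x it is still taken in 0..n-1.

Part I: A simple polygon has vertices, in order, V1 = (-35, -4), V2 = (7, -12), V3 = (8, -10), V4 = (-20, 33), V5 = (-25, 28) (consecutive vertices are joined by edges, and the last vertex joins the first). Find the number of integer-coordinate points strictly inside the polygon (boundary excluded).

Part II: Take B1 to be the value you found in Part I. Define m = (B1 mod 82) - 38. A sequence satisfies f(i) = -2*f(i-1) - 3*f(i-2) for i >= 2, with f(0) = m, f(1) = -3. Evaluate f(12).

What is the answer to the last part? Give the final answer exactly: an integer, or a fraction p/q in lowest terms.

Part I: cross terms: (-35*-12 - 7*-4)=448, (7*-10 - 8*-12)=26, (8*33 - -20*-10)=64, (-20*28 - -25*33)=265, (-25*-4 - -35*28)=1080; twice the area = |1883| = 1883; area = 1883/2; boundary points = 2 + 1 + 1 + 5 + 2 = 11; strictly interior points = area - boundary/2 + 1 = 937; answer 937
Part II: B1 = 937; m = -3; f(2) = -2*(-3) - 3*(-3) = 15; iterating: f(2)=15, f(3)=-21, f(4)=-3, f(5)=69, f(6)=-129, f(7)=51, f(8)=285, f(9)=-723, f(10)=591, f(11)=987, f(12)=-3747; answer -3747

-3747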